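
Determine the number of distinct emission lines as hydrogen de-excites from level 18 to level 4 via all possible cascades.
105

The electron can occupy levels n = 4, 5, ..., 18 during de-excitation — that is m = 18 - 4 + 1 = 15 distinct levels.

The number of distinct spectral lines equals the number of ways to choose 2 of these m levels (each pair gives one possible emission transition):

Number of lines = m(m-1)/2 = 15×14/2 = 105

These correspond to all possible transitions between the 15 levels:
18 → 17, 18 → 16, 18 → 15, 18 → 14, 18 → 13, 18 → 12, 18 → 11, 18 → 10...

Each transition produces a photon with a unique energy (and thus wavelength). This count does not depend on Z.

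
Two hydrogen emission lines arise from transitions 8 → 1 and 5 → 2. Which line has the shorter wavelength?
8 → 1

Calculate the energy for each transition:

Transition 8 → 1:
ΔE₁ = |E_1 - E_8| = |-13.6057/1² - (-13.6057/8²)|
ΔE₁ = |-13.605700000 - (-0.212589063)| = 13.393111 eV

Transition 5 → 2:
ΔE₂ = |E_2 - E_5| = |-13.6057/2² - (-13.6057/5²)|
ΔE₂ = |-3.401425000 - (-0.544228000)| = 2.857197 eV

Since 13.393111 eV > 2.857197 eV, the transition 8 → 1 emits the more energetic photon.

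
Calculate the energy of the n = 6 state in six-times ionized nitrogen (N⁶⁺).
-18.51887 eV

For hydrogen-like ions, the energy levels scale with Z²:
E_n = -13.6057 Z² / n² eV

For N⁶⁺ (Z = 7) at n = 6:
E_6 = -13.6057 × 7² / 6²
E_6 = -13.6057 × 49 / 36
E_6 = -666.6793 / 36
E_6 = -18.51887 eV

The energy is 49 times more negative than hydrogen at the same n due to the stronger nuclear charge.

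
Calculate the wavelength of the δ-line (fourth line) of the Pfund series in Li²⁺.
366.13331 nm

The lines of a series are numbered from the longest wavelength (smallest ΔE) outward; the fourth line is the transition from n = n_f + 4 to n_f.
The Pfund series has all transitions ending at n_f = 5.

For Li²⁺ (Z = 3), the fourth line (δ-line) is the jump from n = 9 to n = 5:
E_9 = -13.6057 × 3² / 9² = -1.511744444 eV
E_5 = -13.6057 × 3² / 5² = -4.898052000 eV
ΔE = E_9 - E_5 = 3.386307556 eV

λ = hc/E = 1239.84 eV·nm / 3.386307556 eV
λ = 366.13331 nm

This is the δ-line of the Pfund series in Li²⁺.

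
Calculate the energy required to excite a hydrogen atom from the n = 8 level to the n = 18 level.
0.1706 eV

The energy levels of a hydrogen-like atom are E_n = -13.6057 eV / n².

Energy at n = 8: E_8 = -13.6057 / 8² = -0.2125891 eV
Energy at n = 18: E_18 = -13.6057 / 18² = -0.0419929 eV

The excitation energy is the difference:
ΔE = E_18 - E_8
ΔE = -0.0419929 - (-0.2125891)
ΔE = 0.1706 eV

Since this is positive, energy must be absorbed (photon absorption).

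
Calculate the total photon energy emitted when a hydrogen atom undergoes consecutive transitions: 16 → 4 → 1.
13.55255 eV

The energy levels of hydrogen are E_n = -13.6057 / n² eV.

First transition (16 → 4):
ΔE₁ = |E_4 - E_16|
ΔE₁ = |-0.85035625000 - (-0.05314726563)| = 0.79720898 eV

Second transition (4 → 1):
ΔE₂ = |E_1 - E_4|
ΔE₂ = |-13.60570000000 - (-0.85035625000)| = 12.75534375 eV

Total energy released:
E_total = ΔE₁ + ΔE₂ = 0.79720898 + 12.75534375 = 13.55255 eV

Note: This equals the direct transition 16 → 1: 13.55255 eV ✓
Energy is conserved regardless of the path taken.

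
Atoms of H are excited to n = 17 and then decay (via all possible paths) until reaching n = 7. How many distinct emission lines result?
55

The electron can occupy levels n = 7, 8, ..., 17 during de-excitation — that is m = 17 - 7 + 1 = 11 distinct levels.

The number of distinct spectral lines equals the number of ways to choose 2 of these m levels (each pair gives one possible emission transition):

Number of lines = m(m-1)/2 = 11×10/2 = 55

These correspond to all possible transitions between the 11 levels:
17 → 16, 17 → 15, 17 → 14, 17 → 13, 17 → 12, 17 → 11, 17 → 10, 17 → 9...

Each transition produces a photon with a unique energy (and thus wavelength). This count does not depend on Z.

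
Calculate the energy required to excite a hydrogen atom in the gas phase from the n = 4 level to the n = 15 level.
0.79 eV

The energy levels of a hydrogen-like atom are E_n = -13.6057 eV / n².

Energy at n = 4: E_4 = -13.6057 / 4² = -0.85036 eV
Energy at n = 15: E_15 = -13.6057 / 15² = -0.06047 eV

The excitation energy is the difference:
ΔE = E_15 - E_4
ΔE = -0.06047 - (-0.85036)
ΔE = 0.79 eV

Since this is positive, energy must be absorbed (photon absorption).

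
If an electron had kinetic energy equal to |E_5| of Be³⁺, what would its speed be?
1.75e+06 m/s (or 0.58% of c)

The binding energy at n = 5 for Be³⁺ is:
E_5 = -13.6057 × 4²/5² = -8.70765 eV
|E_5| = 8.70765 eV

Convert to Joules:
KE = 8.70765 eV × (1.602177 × 10⁻¹⁹ J/eV) = 1.3951e-18 J

Using KE = ½mv²:
v = √(2·KE/m_e)
v = √(2 × 1.3951e-18 J / 9.10938 × 10⁻³¹ kg)
v = 1.75e+06 m/s

This is approximately 0.58% the speed of light.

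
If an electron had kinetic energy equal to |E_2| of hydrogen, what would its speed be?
1.0938e+06 m/s (or 0.3649% of c)

The binding energy at n = 2 for hydrogen is:
E_2 = -13.6057/2² = -3.4014250 eV
|E_2| = 3.4014250 eV

Convert to Joules:
KE = 3.4014250 eV × (1.602177 × 10⁻¹⁹ J/eV) = 5.449685e-19 J

Using KE = ½mv²:
v = √(2·KE/m_e)
v = √(2 × 5.449685e-19 J / 9.10938 × 10⁻³¹ kg)
v = 1.0938e+06 m/s

This is approximately 0.3649% the speed of light.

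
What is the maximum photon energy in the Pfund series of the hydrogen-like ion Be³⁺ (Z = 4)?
8.708 eV

The series limit corresponds to the transition from n = ∞ to n = 5.
This is the highest energy (shortest wavelength) transition in the Pfund series.

E_∞ = 0 eV
E_5 = -13.6057 × 4² / 5² = -8.708 eV

Energy at series limit:
ΔE = E_∞ - E_5 = 0 - (-8.708) = 8.708 eV

This energy equals the ionization energy from the n = 5 state of Be³⁺.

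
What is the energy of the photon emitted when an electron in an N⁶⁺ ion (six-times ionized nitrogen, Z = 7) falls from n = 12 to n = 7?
8.975983 eV

The energy levels are E_n = -13.6057 Z² eV / n².

Energy at n = 12: E_12 = -13.6057 × 7² / 12² = -4.629717361 eV
Energy at n = 7: E_7 = -13.6057 × 7² / 7² = -13.605700000 eV

For emission (electron falling to lower state), the photon energy is:
E_photon = E_12 - E_7 = |-4.629717361 - (-13.605700000)|
E_photon = 8.975983 eV

This energy is carried away by the emitted photon.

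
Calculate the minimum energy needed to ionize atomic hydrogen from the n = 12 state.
0.09 eV

The ionization energy is the energy needed to remove the electron completely (n → ∞).

For hydrogen, E_n = -13.6057 eV / n².

At n = 12: E_12 = -13.6057 / 12² = -0.09448 eV
At n = ∞: E_∞ = 0 eV

Ionization energy = E_∞ - E_12 = 0 - (-0.09448) = 0.09448 eV
Ionization energy ≈ 0.09 eV

This is also called the binding energy of the electron in state n = 12.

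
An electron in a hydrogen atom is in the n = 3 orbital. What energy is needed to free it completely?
1.511744 eV

The ionization energy is the energy needed to remove the electron completely (n → ∞).

For hydrogen, E_n = -13.6057 eV / n².

At n = 3: E_3 = -13.6057 / 3² = -1.511744444 eV
At n = ∞: E_∞ = 0 eV

Ionization energy = E_∞ - E_3 = 0 - (-1.511744444) = 1.511744444 eV
Ionization energy ≈ 1.511744 eV

This is also called the binding energy of the electron in state n = 3.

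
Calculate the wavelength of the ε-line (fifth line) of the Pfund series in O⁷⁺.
47.46173 nm

The lines of a series are numbered from the longest wavelength (smallest ΔE) outward; the fifth line is the transition from n = n_f + 5 to n_f.
The Pfund series has all transitions ending at n_f = 5.

For O⁷⁺ (Z = 8), the fifth line (ε-line) is the jump from n = 10 to n = 5:
E_10 = -13.6057 × 8² / 10² = -8.7076480 eV
E_5 = -13.6057 × 8² / 5² = -34.8305920 eV
ΔE = E_10 - E_5 = 26.1229440 eV

λ = hc/E = 1239.84 eV·nm / 26.1229440 eV
λ = 47.46173 nm

This is the ε-line of the Pfund series in O⁷⁺.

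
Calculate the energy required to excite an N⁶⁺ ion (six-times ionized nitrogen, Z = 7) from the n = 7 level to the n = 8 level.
3.188836 eV

The energy levels of a hydrogen-like atom are E_n = -13.6057 Z² eV / n².

Energy at n = 7: E_7 = -13.6057 × 7² / 7² = -13.605700000 eV
Energy at n = 8: E_8 = -13.6057 × 7² / 8² = -10.416864063 eV

The excitation energy is the difference:
ΔE = E_8 - E_7
ΔE = -10.416864063 - (-13.605700000)
ΔE = 3.188836 eV

Since this is positive, energy must be absorbed (photon absorption).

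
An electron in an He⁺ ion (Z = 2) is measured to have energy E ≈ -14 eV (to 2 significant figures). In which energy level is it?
n = 2

The exact energy levels follow E_n = -13.6057 Z² / n² eV with Z = 2.

The measured value (-14 eV) is reported to only 2 significant figures, so we must test candidate n values and see which one matches to that precision.

Candidate energies:
  n = 1:  E = -13.6057 × 2² / 1² = -54.42280 eV
  n = 2:  E = -13.6057 × 2² / 2² = -13.60570 eV  ← matches
  n = 3:  E = -13.6057 × 2² / 3² = -6.04698 eV
  n = 4:  E = -13.6057 × 2² / 4² = -3.40143 eV

Checking against the measurement of -14 eV (2 sig figs), only n = 2 agrees:
E_2 = -13.60570 eV, which rounds to -14 eV ✓

Therefore n = 2.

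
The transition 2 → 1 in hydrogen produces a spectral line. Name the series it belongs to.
Lyman series

The spectral series in hydrogen are named based on the final (lower) energy level:
- Lyman series: n_final = 1 (ultraviolet)
- Balmer series: n_final = 2 (visible/near-UV)
- Paschen series: n_final = 3 (infrared)
- Brackett series: n_final = 4 (infrared)
- Pfund series: n_final = 5 (far infrared)

Since this transition ends at n = 1, it belongs to the Lyman series.

For reference, this 2 → 1 line has photon energy
ΔE = 13.6057 eV × (1/1² - 1/2²) = 10.2042750 eV,
corresponding to wavelength λ = hc/ΔE = 1239.84 eV·nm / 10.2042750 eV = 121.5020 nm in the ultraviolet region.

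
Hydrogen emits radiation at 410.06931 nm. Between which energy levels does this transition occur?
n = 6 → n = 2

First, find the photon energy from the wavelength (hc = 1239.84 eV·nm):
E = hc/λ = 1239.84 eV·nm / 410.06931 nm = 3.0234889 eV

The energy levels of hydrogen satisfy E_n = -13.6057 / n² eV, so an emission n_i → n_f releases
ΔE = 13.6057 × (1/n_f² − 1/n_i²) eV.

Setting ΔE equal to the photon energy:
1/n_f² − 1/n_i² = 3.0234889 / 13.6057 = 0.22222222

Since 1/n_i² must be positive, we need 1/n_f² > 0.22222222, i.e. n_f ≤ 2. For each allowed n_f, solve n_i = (1/n_f² − 0.22222222)^(−1/2) and check whether it is a whole number:
  n_f = 1: 1/n_i² = 1.00000000 − 0.22222222 = 0.77777778 → n_i = 1.134  (not an integer) ✗
  n_f = 2: 1/n_i² = 0.25000000 − 0.22222222 = 0.02777778 → n_i = 6.000  → integer, n_i = 6 ✓

Only n_f = 2 gives an integer upper level, n_i = 6.

The transition is from n = 6 to n = 2 (emission).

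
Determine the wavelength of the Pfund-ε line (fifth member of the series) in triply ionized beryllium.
189.847 nm

The lines of a series are numbered from the longest wavelength (smallest ΔE) outward; the fifth line is the transition from n = n_f + 5 to n_f.
The Pfund series has all transitions ending at n_f = 5.

For Be³⁺ (Z = 4), the fifth line (ε-line) is the jump from n = 10 to n = 5:
E_10 = -13.6057 × 4² / 10² = -2.1769120 eV
E_5 = -13.6057 × 4² / 5² = -8.7076480 eV
ΔE = E_10 - E_5 = 6.5307360 eV

λ = hc/E = 1239.84 eV·nm / 6.5307360 eV
λ = 189.847 nm

This is the ε-line of the Pfund series in Be³⁺.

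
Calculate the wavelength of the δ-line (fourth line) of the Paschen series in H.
1004.66981 nm

The lines of a series are numbered from the longest wavelength (smallest ΔE) outward; the fourth line is the transition from n = n_f + 4 to n_f.
The Paschen series has all transitions ending at n_f = 3.

For H, the fourth line (δ-line) is the jump from n = 7 to n = 3:
E_7 = -13.6057 / 7² = -0.2776673469 eV
E_3 = -13.6057 / 3² = -1.5117444444 eV
ΔE = E_7 - E_3 = 1.2340770975 eV

λ = hc/E = 1239.84 eV·nm / 1.2340770975 eV
λ = 1004.66981 nm

This is the δ-line of the Paschen series in H.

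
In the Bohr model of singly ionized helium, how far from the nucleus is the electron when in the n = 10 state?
2.64589 nm (or 26.45886 Å)

The Bohr radius formula is:
r_n = n² a₀ / Z

where a₀ = 0.05291772 nm is the Bohr radius.

For He⁺ (Z = 2) at n = 10:
r_10 = 10² × 0.05291772 nm / 2
r_10 = 100 × 0.05291772 nm / 2
r_10 = 5.291772 nm / 2
r_10 = 2.64589 nm

The electron orbits at approximately 2.64589 nm from the nucleus.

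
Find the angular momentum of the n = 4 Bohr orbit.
4.22e-34 J·s (or 4ℏ)

In the Bohr model, angular momentum is quantized:
L = nℏ

where ℏ = h/(2π) = 1.0546e-34 J·s

For n = 4:
L = 4 × 1.0546e-34 J·s
L = 4.22e-34 J·s

This can also be written as L = 4ℏ.
The angular momentum is an integer multiple of the reduced Planck constant.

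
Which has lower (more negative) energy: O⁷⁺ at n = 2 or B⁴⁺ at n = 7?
O⁷⁺ at n = 2 (E = -217.691 eV)

Using E_n = -13.6057 Z² / n² eV:

O⁷⁺ (Z = 8) at n = 2:
E = -13.6057 × 8² / 2² = -13.6057 × 64 / 4 = -217.691200 eV

B⁴⁺ (Z = 5) at n = 7:
E = -13.6057 × 5² / 7² = -13.6057 × 25 / 49 = -6.941684 eV

Since -217.691200 eV < -6.941684 eV,
O⁷⁺ at n = 2 is more tightly bound (requires more energy to ionize).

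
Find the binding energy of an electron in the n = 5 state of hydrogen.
0.544228 eV

The ionization energy is the energy needed to remove the electron completely (n → ∞).

For hydrogen, E_n = -13.6057 eV / n².

At n = 5: E_5 = -13.6057 / 5² = -0.544228000 eV
At n = ∞: E_∞ = 0 eV

Ionization energy = E_∞ - E_5 = 0 - (-0.544228000) = 0.544228000 eV
Ionization energy ≈ 0.544228 eV

This is also called the binding energy of the electron in state n = 5.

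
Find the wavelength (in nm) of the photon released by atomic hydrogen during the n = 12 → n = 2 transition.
374.920511 nm

First, find the transition energy using E_n = -13.6057 / n² eV:
E_12 = -13.6057 / 12² = -0.0944840278 eV
E_2 = -13.6057 / 2² = -3.4014250000 eV

Photon energy: |ΔE| = |E_2 - E_12| = 3.3069409722 eV

Convert to wavelength using E = hc/λ with hc = 1239.84 eV·nm:
λ = hc/E = 1239.84 eV·nm / 3.3069409722 eV
λ = 374.920511 nm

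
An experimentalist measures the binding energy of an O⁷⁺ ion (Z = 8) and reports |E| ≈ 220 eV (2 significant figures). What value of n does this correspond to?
n = 2

The exact energy levels follow E_n = -13.6057 Z² / n² eV with Z = 8.

The measured value (-220 eV) is reported to only 2 significant figures, so we must test candidate n values and see which one matches to that precision.

Candidate energies:
  n = 1:  E = -13.6057 × 8² / 1² = -870.764800 eV
  n = 2:  E = -13.6057 × 8² / 2² = -217.691200 eV  ← matches
  n = 3:  E = -13.6057 × 8² / 3² = -96.751644 eV
  n = 4:  E = -13.6057 × 8² / 4² = -54.422800 eV

Checking against the measurement of -220 eV (2 sig figs), only n = 2 agrees:
E_2 = -217.691200 eV, which rounds to -220 eV ✓

Therefore n = 2.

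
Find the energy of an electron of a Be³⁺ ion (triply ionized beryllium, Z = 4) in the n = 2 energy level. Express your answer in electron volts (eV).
-54.42 eV

The energy levels of a hydrogen-like atom are given by:
E_n = -13.6057 Z² / n² eV  (with Z = 4 for Be³⁺)

For n = 2:
E_2 = -13.6057 × 4² / 2²
E_2 = -13.6057 × 16 / 4
E_2 = -54.42 eV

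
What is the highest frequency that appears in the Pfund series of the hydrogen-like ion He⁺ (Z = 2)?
5.26375e+14 Hz

The series limit corresponds to the transition from n = ∞ to n = 5.
This is the highest energy (shortest wavelength) transition in the Pfund series.

E_∞ = 0 eV
E_5 = -13.6057 × 2² / 5² = -2.17691200 eV

Energy at series limit:
ΔE = E_∞ - E_5 = 0 - (-2.17691200) = 2.17691200 eV
E = 2.17691200 eV × (1.602177 × 10⁻¹⁹ J/eV) = 3.4877983e-19 J
f = E/h = 3.4877983e-19 J / (6.62607 × 10⁻³⁴ J·s) = 5.26375e+14 Hz

This energy equals the ionization energy from the n = 5 state of He⁺.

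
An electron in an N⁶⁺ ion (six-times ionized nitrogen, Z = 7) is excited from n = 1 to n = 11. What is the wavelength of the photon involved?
1.8752 nm

First, find the transition energy using E_n = -13.6057 Z² / n² eV:
E_1 = -13.6057 × 7² / 1² = -666.679300 eV
E_11 = -13.6057 × 7² / 11² = -5.509746 eV

Photon energy: |ΔE| = |E_11 - E_1| = 661.169554 eV

Convert to wavelength using E = hc/λ with hc = 1239.84 eV·nm:
λ = hc/E = 1239.84 eV·nm / 661.169554 eV
λ = 1.8752 nm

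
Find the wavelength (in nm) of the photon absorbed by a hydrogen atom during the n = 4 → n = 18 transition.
1533.7657 nm

First, find the transition energy using E_n = -13.6057 / n² eV:
E_4 = -13.6057 / 4² = -0.8503562500 eV
E_18 = -13.6057 / 18² = -0.0419929012 eV

Photon energy: |ΔE| = |E_18 - E_4| = 0.8083633488 eV

Convert to wavelength using E = hc/λ with hc = 1239.84 eV·nm:
λ = hc/E = 1239.84 eV·nm / 0.8083633488 eV
λ = 1533.7657 nm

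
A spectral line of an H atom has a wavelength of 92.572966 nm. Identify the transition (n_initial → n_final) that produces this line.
n = 8 → n = 1

First, find the photon energy from the wavelength (hc = 1239.84 eV·nm):
E = hc/λ = 1239.84 eV·nm / 92.572966 nm = 13.393111 eV

The energy levels of hydrogen satisfy E_n = -13.6057 / n² eV, so an emission n_i → n_f releases
ΔE = 13.6057 × (1/n_f² − 1/n_i²) eV.

Setting ΔE equal to the photon energy:
1/n_f² − 1/n_i² = 13.393111 / 13.6057 = 0.98437500

Since 1/n_i² must be positive, we need 1/n_f² > 0.98437500, i.e. n_f ≤ 1. For each allowed n_f, solve n_i = (1/n_f² − 0.98437500)^(−1/2) and check whether it is a whole number:
  n_f = 1: 1/n_i² = 1.00000000 − 0.98437500 = 0.01562500 → n_i = 8.000  → integer, n_i = 8 ✓

Only n_f = 1 gives an integer upper level, n_i = 8.

The transition is from n = 8 to n = 1 (emission).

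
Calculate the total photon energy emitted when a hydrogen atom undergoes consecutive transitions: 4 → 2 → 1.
12.7553 eV

The energy levels of hydrogen are E_n = -13.6057 / n² eV.

First transition (4 → 2):
ΔE₁ = |E_2 - E_4|
ΔE₁ = |-3.4014250000 - (-0.8503562500)| = 2.5510688 eV

Second transition (2 → 1):
ΔE₂ = |E_1 - E_2|
ΔE₂ = |-13.6057000000 - (-3.4014250000)| = 10.2042750 eV

Total energy released:
E_total = ΔE₁ + ΔE₂ = 2.5510688 + 10.2042750 = 12.7553 eV

Note: This equals the direct transition 4 → 1: 12.7553 eV ✓
Energy is conserved regardless of the path taken.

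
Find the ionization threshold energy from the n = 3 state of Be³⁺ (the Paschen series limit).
24.19 eV

The series limit corresponds to the transition from n = ∞ to n = 3.
This is the highest energy (shortest wavelength) transition in the Paschen series.

E_∞ = 0 eV
E_3 = -13.6057 × 4² / 3² = -24.19 eV

Energy at series limit:
ΔE = E_∞ - E_3 = 0 - (-24.19) = 24.19 eV

This energy equals the ionization energy from the n = 3 state of Be³⁺.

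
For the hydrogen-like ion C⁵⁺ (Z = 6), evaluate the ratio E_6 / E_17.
8.027778

Using E_n = -13.6057 Z² / n² eV with Z = 6:

E_6 = -13.6057 × 6² / 6² = -489.8052 / 36 = -13.605700000000 eV
E_17 = -13.6057 × 6² / 17² = -489.8052 / 289 = -1.694827681661 eV

The ratio is:
E_6/E_17 = (-13.605700000000) / (-1.694827681661)
E_6/E_17 = (-489.8052/36) / (-489.8052/289)
E_6/E_17 = 289/36
E_6/E_17 = 8.027778
(Note: the Z² factors cancel in the ratio.)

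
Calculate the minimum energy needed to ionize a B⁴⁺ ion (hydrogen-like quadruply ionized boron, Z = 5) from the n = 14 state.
1.735 eV

The ionization energy is the energy needed to remove the electron completely (n → ∞).

For a hydrogen-like ion with Z = 5, E_n = -13.6057 Z² / n² eV.

At n = 14: E_14 = -13.6057 × 5² / 14² = -1.735421 eV
At n = ∞: E_∞ = 0 eV

Ionization energy = E_∞ - E_14 = 0 - (-1.735421) = 1.735421 eV
Ionization energy ≈ 1.735 eV

This is also called the binding energy of the electron in state n = 14.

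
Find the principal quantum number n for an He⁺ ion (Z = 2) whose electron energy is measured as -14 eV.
n = 2

The exact energy levels follow E_n = -13.6057 Z² / n² eV with Z = 2.

The measured value (-14 eV) is reported to only 2 significant figures, so we must test candidate n values and see which one matches to that precision.

Candidate energies:
  n = 1:  E = -13.6057 × 2² / 1² = -54.42280 eV
  n = 2:  E = -13.6057 × 2² / 2² = -13.60570 eV  ← matches
  n = 3:  E = -13.6057 × 2² / 3² = -6.04698 eV
  n = 4:  E = -13.6057 × 2² / 4² = -3.40143 eV

Checking against the measurement of -14 eV (2 sig figs), only n = 2 agrees:
E_2 = -13.60570 eV, which rounds to -14 eV ✓

Therefore n = 2.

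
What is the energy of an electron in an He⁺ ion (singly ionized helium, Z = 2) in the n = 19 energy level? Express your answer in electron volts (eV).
-0.150756 eV

The energy levels of a hydrogen-like atom are given by:
E_n = -13.6057 Z² / n² eV  (with Z = 2 for He⁺)

For n = 19:
E_19 = -13.6057 × 2² / 19²
E_19 = -13.6057 × 4 / 361
E_19 = -0.150756 eV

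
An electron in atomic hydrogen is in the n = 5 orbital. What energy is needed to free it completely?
0.54423 eV

The ionization energy is the energy needed to remove the electron completely (n → ∞).

For hydrogen, E_n = -13.6057 eV / n².

At n = 5: E_5 = -13.6057 / 5² = -0.54422800 eV
At n = ∞: E_∞ = 0 eV

Ionization energy = E_∞ - E_5 = 0 - (-0.54422800) = 0.54422800 eV
Ionization energy ≈ 0.54423 eV

This is also called the binding energy of the electron in state n = 5.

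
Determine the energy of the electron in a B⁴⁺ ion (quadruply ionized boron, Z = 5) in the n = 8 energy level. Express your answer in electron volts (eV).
-5.314727 eV

The energy levels of a hydrogen-like atom are given by:
E_n = -13.6057 Z² / n² eV  (with Z = 5 for B⁴⁺)

For n = 8:
E_8 = -13.6057 × 5² / 8²
E_8 = -13.6057 × 25 / 64
E_8 = -5.314727 eV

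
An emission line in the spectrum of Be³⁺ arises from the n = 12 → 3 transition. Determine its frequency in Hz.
5.483e+15 Hz

First, find the transition energy:
E_12 = -13.6057 × 4² / 12² = -1.51174444 eV
E_3 = -13.6057 × 4² / 3² = -24.18791111 eV
|ΔE| = |E_3 - E_12| = 22.67616667 eV

Convert to Joules: E = 22.67616667 eV × (1.602177 × 10⁻¹⁹ J/eV) = 3.63312e-18 J

Using E = hf:
f = E/h = 3.63312e-18 J / (6.62607 × 10⁻³⁴ J·s)
f = 5.483e+15 Hz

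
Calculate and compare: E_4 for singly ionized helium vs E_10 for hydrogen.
He⁺ at n = 4 (E = -3.40143 eV)

Using E_n = -13.6057 Z² / n² eV:

He⁺ (Z = 2) at n = 4:
E = -13.6057 × 2² / 4² = -13.6057 × 4 / 16 = -3.40142500 eV

H (Z = 1) at n = 10:
E = -13.6057 × 1² / 10² = -13.6057 × 1 / 100 = -0.13605700 eV

Since -3.40142500 eV < -0.13605700 eV,
He⁺ at n = 4 is more tightly bound (requires more energy to ionize).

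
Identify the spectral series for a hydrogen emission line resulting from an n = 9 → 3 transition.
Paschen series

The spectral series in hydrogen are named based on the final (lower) energy level:
- Lyman series: n_final = 1 (ultraviolet)
- Balmer series: n_final = 2 (visible/near-UV)
- Paschen series: n_final = 3 (infrared)
- Brackett series: n_final = 4 (infrared)
- Pfund series: n_final = 5 (far infrared)

Since this transition ends at n = 3, it belongs to the Paschen series.

For reference, this 9 → 3 line has photon energy
ΔE = 13.6057 eV × (1/3² - 1/9²) = 1.34377284 eV,
corresponding to wavelength λ = hc/ΔE = 1239.84 eV·nm / 1.34377284 eV = 922.6559 nm in the infrared region.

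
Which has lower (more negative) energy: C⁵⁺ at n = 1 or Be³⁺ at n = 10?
C⁵⁺ at n = 1 (E = -489.80520 eV)

Using E_n = -13.6057 Z² / n² eV:

C⁵⁺ (Z = 6) at n = 1:
E = -13.6057 × 6² / 1² = -13.6057 × 36 / 1 = -489.80520000 eV

Be³⁺ (Z = 4) at n = 10:
E = -13.6057 × 4² / 10² = -13.6057 × 16 / 100 = -2.17691200 eV

Since -489.80520000 eV < -2.17691200 eV,
C⁵⁺ at n = 1 is more tightly bound (requires more energy to ionize).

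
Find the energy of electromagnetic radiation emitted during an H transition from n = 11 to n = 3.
1.39930 eV

The energy levels are E_n = -13.6057 eV / n².

Energy at n = 11: E_11 = -13.6057 / 11² = -0.11244380 eV
Energy at n = 3: E_3 = -13.6057 / 3² = -1.51174444 eV

For emission (electron falling to lower state), the photon energy is:
E_photon = E_11 - E_3 = |-0.11244380 - (-1.51174444)|
E_photon = 1.39930 eV

This energy is carried away by the emitted photon.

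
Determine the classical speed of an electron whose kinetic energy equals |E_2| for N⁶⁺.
7.65692e+06 m/s (or 2.554% of c)

The binding energy at n = 2 for N⁶⁺ is:
E_2 = -13.6057 × 7²/2² = -166.669825 eV
|E_2| = 166.669825 eV

Convert to Joules:
KE = 166.669825 eV × (1.602177 × 10⁻¹⁹ J/eV) = 2.6703456e-17 J

Using KE = ½mv²:
v = √(2·KE/m_e)
v = √(2 × 2.6703456e-17 J / 9.10938 × 10⁻³¹ kg)
v = 7.65692e+06 m/s

This is approximately 2.554% the speed of light.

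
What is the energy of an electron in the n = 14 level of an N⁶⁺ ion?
-3.40 eV

For hydrogen-like ions, the energy levels scale with Z²:
E_n = -13.6057 Z² / n² eV

For N⁶⁺ (Z = 7) at n = 14:
E_14 = -13.6057 × 7² / 14²
E_14 = -13.6057 × 49 / 196
E_14 = -666.6793 / 196
E_14 = -3.40 eV

The energy is 49 times more negative than hydrogen at the same n due to the stronger nuclear charge.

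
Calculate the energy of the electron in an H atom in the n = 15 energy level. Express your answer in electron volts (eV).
-0.0605 eV

The energy levels of a hydrogen-like atom are given by:
E_n = -13.6057 eV / n²

For n = 15:
E_15 = -13.6057 eV / 15²
E_15 = -13.6057 eV / 225
E_15 = -0.0605 eV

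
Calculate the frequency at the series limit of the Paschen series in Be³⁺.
5.84861e+15 Hz

The series limit corresponds to the transition from n = ∞ to n = 3.
This is the highest energy (shortest wavelength) transition in the Paschen series.

E_∞ = 0 eV
E_3 = -13.6057 × 4² / 3² = -24.1879111 eV

Energy at series limit:
ΔE = E_∞ - E_3 = 0 - (-24.1879111) = 24.1879111 eV
E = 24.1879111 eV × (1.602177 × 10⁻¹⁹ J/eV) = 3.8753315e-18 J
f = E/h = 3.8753315e-18 J / (6.62607 × 10⁻³⁴ J·s) = 5.84861e+15 Hz

This energy equals the ionization energy from the n = 3 state of Be³⁺.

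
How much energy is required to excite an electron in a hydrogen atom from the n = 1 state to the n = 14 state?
13.53628 eV

The energy levels of a hydrogen-like atom are E_n = -13.6057 eV / n².

Energy at n = 1: E_1 = -13.6057 / 1² = -13.60570000 eV
Energy at n = 14: E_14 = -13.6057 / 14² = -0.06941684 eV

The excitation energy is the difference:
ΔE = E_14 - E_1
ΔE = -0.06941684 - (-13.60570000)
ΔE = 13.53628 eV

Since this is positive, energy must be absorbed (photon absorption).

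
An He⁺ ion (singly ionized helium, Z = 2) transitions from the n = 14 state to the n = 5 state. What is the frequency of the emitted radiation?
4.59235e+14 Hz

First, find the transition energy:
E_14 = -13.6057 × 2² / 14² = -0.27766735 eV
E_5 = -13.6057 × 2² / 5² = -2.17691200 eV
|ΔE| = |E_5 - E_14| = 1.89924465 eV

Convert to Joules: E = 1.89924465 eV × (1.602177 × 10⁻¹⁹ J/eV) = 3.0429261e-19 J

Using E = hf:
f = E/h = 3.0429261e-19 J / (6.62607 × 10⁻³⁴ J·s)
f = 4.59235e+14 Hz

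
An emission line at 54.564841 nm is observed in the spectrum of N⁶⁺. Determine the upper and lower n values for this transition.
n = 13 → n = 5

First, find the photon energy from the wavelength (hc = 1239.84 eV·nm):
E = hc/λ = 1239.84 eV·nm / 54.564841 nm = 22.722324 eV

The energy levels of N⁶⁺ satisfy E_n = -13.6057 × 7² / n² eV, so an emission n_i → n_f releases
ΔE = 13.6057 × 7² × (1/n_f² − 1/n_i²) eV.

Setting ΔE equal to the photon energy:
1/n_f² − 1/n_i² = 22.722324 / (13.6057 × 7²) = 0.034082840

Since 1/n_i² must be positive, we need 1/n_f² > 0.034082840, i.e. n_f ≤ 5. For each allowed n_f, solve n_i = (1/n_f² − 0.034082840)^(−1/2) and check whether it is a whole number:
  n_f = 1: 1/n_i² = 1.000000000 − 0.034082840 = 0.965917160 → n_i = 1.017  (not an integer) ✗
  n_f = 2: 1/n_i² = 0.250000000 − 0.034082840 = 0.215917160 → n_i = 2.152  (not an integer) ✗
  n_f = 3: 1/n_i² = 0.111111111 − 0.034082840 = 0.077028271 → n_i = 3.603  (not an integer) ✗
  n_f = 4: 1/n_i² = 0.062500000 − 0.034082840 = 0.028417160 → n_i = 5.932  (not an integer) ✗
  n_f = 5: 1/n_i² = 0.040000000 − 0.034082840 = 0.005917160 → n_i = 13.000  → integer, n_i = 13 ✓

Only n_f = 5 gives an integer upper level, n_i = 13.

The transition is from n = 13 to n = 5 (emission).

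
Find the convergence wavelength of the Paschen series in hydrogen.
820.1386 nm

The series limit corresponds to the transition from n = ∞ to n = 3.
This is the highest energy (shortest wavelength) transition in the Paschen series.

E_∞ = 0 eV
E_3 = -13.6057 / 3² = -1.51174444 eV

Energy at series limit:
ΔE = E_∞ - E_3 = 0 - (-1.51174444) = 1.51174444 eV
λ = hc/E = 1239.84 eV·nm / 1.51174444 eV = 820.1386 nm

This energy equals the ionization energy from the n = 3 state of hydrogen.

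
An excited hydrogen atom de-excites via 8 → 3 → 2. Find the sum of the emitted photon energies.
3.18884 eV

The energy levels of hydrogen are E_n = -13.6057 / n² eV.

First transition (8 → 3):
ΔE₁ = |E_3 - E_8|
ΔE₁ = |-1.51174444444 - (-0.21258906250)| = 1.29915538 eV

Second transition (3 → 2):
ΔE₂ = |E_2 - E_3|
ΔE₂ = |-3.40142500000 - (-1.51174444444)| = 1.88968056 eV

Total energy released:
E_total = ΔE₁ + ΔE₂ = 1.29915538 + 1.88968056 = 3.18884 eV

Note: This equals the direct transition 8 → 2: 3.18884 eV ✓
Energy is conserved regardless of the path taken.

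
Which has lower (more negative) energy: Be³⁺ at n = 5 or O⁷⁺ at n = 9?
O⁷⁺ at n = 9 (E = -10.750183 eV)

Using E_n = -13.6057 Z² / n² eV:

Be³⁺ (Z = 4) at n = 5:
E = -13.6057 × 4² / 5² = -13.6057 × 16 / 25 = -8.707648000 eV

O⁷⁺ (Z = 8) at n = 9:
E = -13.6057 × 8² / 9² = -13.6057 × 64 / 81 = -10.750182716 eV

Since -10.750182716 eV < -8.707648000 eV,
O⁷⁺ at n = 9 is more tightly bound (requires more energy to ionize).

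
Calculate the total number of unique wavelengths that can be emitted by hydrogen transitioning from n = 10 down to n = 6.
10

The electron can occupy levels n = 6, 7, ..., 10 during de-excitation — that is m = 10 - 6 + 1 = 5 distinct levels.

The number of distinct spectral lines equals the number of ways to choose 2 of these m levels (each pair gives one possible emission transition):

Number of lines = m(m-1)/2 = 5×4/2 = 10

These correspond to all possible transitions between the 5 levels:
10 → 9, 10 → 8, 10 → 7, 10 → 6, 9 → 8, 9 → 7, 9 → 6, 8 → 7...

Each transition produces a photon with a unique energy (and thus wavelength). This count does not depend on Z.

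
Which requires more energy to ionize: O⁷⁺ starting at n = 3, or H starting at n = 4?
O⁷⁺ at n = 3 (E = -96.752 eV)

Using E_n = -13.6057 Z² / n² eV:

O⁷⁺ (Z = 8) at n = 3:
E = -13.6057 × 8² / 3² = -13.6057 × 64 / 9 = -96.751644 eV

H (Z = 1) at n = 4:
E = -13.6057 × 1² / 4² = -13.6057 × 1 / 16 = -0.850356 eV

Since -96.751644 eV < -0.850356 eV,
O⁷⁺ at n = 3 is more tightly bound (requires more energy to ionize).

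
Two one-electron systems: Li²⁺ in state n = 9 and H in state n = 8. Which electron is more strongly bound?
Li²⁺ at n = 9 (E = -1.51174 eV)

Using E_n = -13.6057 Z² / n² eV:

Li²⁺ (Z = 3) at n = 9:
E = -13.6057 × 3² / 9² = -13.6057 × 9 / 81 = -1.51174444 eV

H (Z = 1) at n = 8:
E = -13.6057 × 1² / 8² = -13.6057 × 1 / 64 = -0.21258906 eV

Since -1.51174444 eV < -0.21258906 eV,
Li²⁺ at n = 9 is more tightly bound (requires more energy to ionize).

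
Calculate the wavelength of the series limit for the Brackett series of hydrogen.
1458.024 nm

The series limit corresponds to the transition from n = ∞ to n = 4.
This is the highest energy (shortest wavelength) transition in the Brackett series.

E_∞ = 0 eV
E_4 = -13.6057 / 4² = -0.850356250 eV

Energy at series limit:
ΔE = E_∞ - E_4 = 0 - (-0.850356250) = 0.850356250 eV
λ = hc/E = 1239.84 eV·nm / 0.850356250 eV = 1458.024 nm

This energy equals the ionization energy from the n = 4 state of hydrogen.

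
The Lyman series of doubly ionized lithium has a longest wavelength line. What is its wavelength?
13.50022 nm

The longest wavelength corresponds to the smallest energy transition in the series.
The Lyman series has all transitions ending at n_f = 1.

For Li²⁺ (Z = 3), the first line (α-line) is the jump from n = 2 to n = 1:
E_2 = -13.6057 × 3² / 2² = -30.6128250 eV
E_1 = -13.6057 × 3² / 1² = -122.4513000 eV
ΔE = E_2 - E_1 = 91.8384750 eV

λ = hc/E = 1239.84 eV·nm / 91.8384750 eV
λ = 13.50022 nm

This is the α-line of the Lyman series in Li²⁺.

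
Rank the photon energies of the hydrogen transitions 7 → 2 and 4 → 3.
7 → 2

Calculate the energy for each transition:

Transition 7 → 2:
ΔE₁ = |E_2 - E_7| = |-13.6057/2² - (-13.6057/7²)|
ΔE₁ = |-3.40142500 - (-0.27766735)| = 3.12376 eV

Transition 4 → 3:
ΔE₂ = |E_3 - E_4| = |-13.6057/3² - (-13.6057/4²)|
ΔE₂ = |-1.51174444 - (-0.85035625)| = 0.66139 eV

Since 3.12376 eV > 0.66139 eV, the transition 7 → 2 emits the more energetic photon.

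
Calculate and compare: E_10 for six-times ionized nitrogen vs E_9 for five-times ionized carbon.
N⁶⁺ at n = 10 (E = -6.6668 eV)

Using E_n = -13.6057 Z² / n² eV:

N⁶⁺ (Z = 7) at n = 10:
E = -13.6057 × 7² / 10² = -13.6057 × 49 / 100 = -6.6667930 eV

C⁵⁺ (Z = 6) at n = 9:
E = -13.6057 × 6² / 9² = -13.6057 × 36 / 81 = -6.0469778 eV

Since -6.6667930 eV < -6.0469778 eV,
N⁶⁺ at n = 10 is more tightly bound (requires more energy to ionize).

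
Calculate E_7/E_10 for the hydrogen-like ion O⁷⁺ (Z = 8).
2.04082

Using E_n = -13.6057 Z² / n² eV with Z = 8:

E_7 = -13.6057 × 8² / 7² = -870.7648 / 49 = -17.77071020408 eV
E_10 = -13.6057 × 8² / 10² = -870.7648 / 100 = -8.70764800000 eV

The ratio is:
E_7/E_10 = (-17.77071020408) / (-8.70764800000)
E_7/E_10 = (-870.7648/49) / (-870.7648/100)
E_7/E_10 = 100/49
E_7/E_10 = 2.04082
(Note: the Z² factors cancel in the ratio.)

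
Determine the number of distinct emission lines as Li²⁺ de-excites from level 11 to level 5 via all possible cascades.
21

The electron can occupy levels n = 5, 6, ..., 11 during de-excitation — that is m = 11 - 5 + 1 = 7 distinct levels.

The number of distinct spectral lines equals the number of ways to choose 2 of these m levels (each pair gives one possible emission transition):

Number of lines = m(m-1)/2 = 7×6/2 = 21

These correspond to all possible transitions between the 7 levels:
11 → 10, 11 → 9, 11 → 8, 11 → 7, 11 → 6, 11 → 5, 10 → 9, 10 → 8...

Each transition produces a photon with a unique energy (and thus wavelength). This count does not depend on Z.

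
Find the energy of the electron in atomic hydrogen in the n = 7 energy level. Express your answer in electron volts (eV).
-0.27767 eV

The energy levels of a hydrogen-like atom are given by:
E_n = -13.6057 eV / n²

For n = 7:
E_7 = -13.6057 eV / 7²
E_7 = -13.6057 eV / 49
E_7 = -0.27767 eV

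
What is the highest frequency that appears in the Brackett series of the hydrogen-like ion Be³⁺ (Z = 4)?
3.29e+15 Hz

The series limit corresponds to the transition from n = ∞ to n = 4.
This is the highest energy (shortest wavelength) transition in the Brackett series.

E_∞ = 0 eV
E_4 = -13.6057 × 4² / 4² = -13.60570 eV

Energy at series limit:
ΔE = E_∞ - E_4 = 0 - (-13.60570) = 13.60570 eV
E = 13.60570 eV × (1.602177 × 10⁻¹⁹ J/eV) = 2.1799e-18 J
f = E/h = 2.1799e-18 J / (6.62607 × 10⁻³⁴ J·s) = 3.29e+15 Hz

This energy equals the ionization energy from the n = 4 state of Be³⁺.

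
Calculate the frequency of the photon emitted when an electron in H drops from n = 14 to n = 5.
1.148e+14 Hz

First, find the transition energy:
E_14 = -13.6057 / 14² = -0.0694168 eV
E_5 = -13.6057 / 5² = -0.5442280 eV
|ΔE| = |E_5 - E_14| = 0.4748112 eV

Convert to Joules: E = 0.4748112 eV × (1.602177 × 10⁻¹⁹ J/eV) = 7.60732e-20 J

Using E = hf:
f = E/h = 7.60732e-20 J / (6.62607 × 10⁻³⁴ J·s)
f = 1.148e+14 Hz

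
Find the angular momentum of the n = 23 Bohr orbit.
2.4255e-33 J·s (or 23ℏ)

In the Bohr model, angular momentum is quantized:
L = nℏ

where ℏ = h/(2π) = 1.054572e-34 J·s

For n = 23:
L = 23 × 1.054572e-34 J·s
L = 2.4255e-33 J·s

This can also be written as L = 23ℏ.
The angular momentum is an integer multiple of the reduced Planck constant.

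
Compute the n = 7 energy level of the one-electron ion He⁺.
-1.110669 eV

For hydrogen-like ions, the energy levels scale with Z²:
E_n = -13.6057 Z² / n² eV

For He⁺ (Z = 2) at n = 7:
E_7 = -13.6057 × 2² / 7²
E_7 = -13.6057 × 4 / 49
E_7 = -54.4228 / 49
E_7 = -1.110669 eV

The energy is 4 times more negative than hydrogen at the same n due to the stronger nuclear charge.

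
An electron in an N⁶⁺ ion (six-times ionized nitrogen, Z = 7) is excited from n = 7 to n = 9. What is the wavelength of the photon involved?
230.664 nm

First, find the transition energy using E_n = -13.6057 Z² / n² eV:
E_7 = -13.6057 × 7² / 7² = -13.6057000 eV
E_9 = -13.6057 × 7² / 9² = -8.2306086 eV

Photon energy: |ΔE| = |E_9 - E_7| = 5.3750914 eV

Convert to wavelength using E = hc/λ with hc = 1239.84 eV·nm:
λ = hc/E = 1239.84 eV·nm / 5.3750914 eV
λ = 230.664 nm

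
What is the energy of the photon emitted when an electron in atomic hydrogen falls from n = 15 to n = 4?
0.79 eV

The energy levels are E_n = -13.6057 eV / n².

Energy at n = 15: E_15 = -13.6057 / 15² = -0.06047 eV
Energy at n = 4: E_4 = -13.6057 / 4² = -0.85036 eV

For emission (electron falling to lower state), the photon energy is:
E_photon = E_15 - E_4 = |-0.06047 - (-0.85036)|
E_photon = 0.79 eV

This energy is carried away by the emitted photon.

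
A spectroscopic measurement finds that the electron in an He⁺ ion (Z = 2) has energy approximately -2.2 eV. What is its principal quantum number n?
n = 5

The exact energy levels follow E_n = -13.6057 Z² / n² eV with Z = 2.

The measured value (-2.2 eV) is reported to only 2 significant figures, so we must test candidate n values and see which one matches to that precision.

Candidate energies:
  n = 3:  E = -13.6057 × 2² / 3² = -6.04698 eV
  n = 4:  E = -13.6057 × 2² / 4² = -3.40143 eV
  n = 5:  E = -13.6057 × 2² / 5² = -2.17691 eV  ← matches
  n = 6:  E = -13.6057 × 2² / 6² = -1.51174 eV
  n = 7:  E = -13.6057 × 2² / 7² = -1.11067 eV

Checking against the measurement of -2.2 eV (2 sig figs), only n = 5 agrees:
E_5 = -2.17691 eV, which rounds to -2.2 eV ✓

Therefore n = 5.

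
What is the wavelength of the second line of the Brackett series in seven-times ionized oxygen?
41.007 nm

The lines of a series are numbered from the longest wavelength (smallest ΔE) outward; the second line is the transition from n = n_f + 2 to n_f.
The Brackett series has all transitions ending at n_f = 4.

For O⁷⁺ (Z = 8), the second line (β-line) is the jump from n = 6 to n = 4:
E_6 = -13.6057 × 8² / 6² = -24.18791 eV
E_4 = -13.6057 × 8² / 4² = -54.42280 eV
ΔE = E_6 - E_4 = 30.23489 eV

λ = hc/E = 1239.84 eV·nm / 30.23489 eV
λ = 41.007 nm

This is the β-line of the Brackett series in O⁷⁺.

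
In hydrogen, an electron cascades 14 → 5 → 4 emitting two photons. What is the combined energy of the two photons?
0.78094 eV

The energy levels of hydrogen are E_n = -13.6057 / n² eV.

First transition (14 → 5):
ΔE₁ = |E_5 - E_14|
ΔE₁ = |-0.54422800000 - (-0.06941683673)| = 0.47481116 eV

Second transition (5 → 4):
ΔE₂ = |E_4 - E_5|
ΔE₂ = |-0.85035625000 - (-0.54422800000)| = 0.30612825 eV

Total energy released:
E_total = ΔE₁ + ΔE₂ = 0.47481116 + 0.30612825 = 0.78094 eV

Note: This equals the direct transition 14 → 4: 0.78094 eV ✓
Energy is conserved regardless of the path taken.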